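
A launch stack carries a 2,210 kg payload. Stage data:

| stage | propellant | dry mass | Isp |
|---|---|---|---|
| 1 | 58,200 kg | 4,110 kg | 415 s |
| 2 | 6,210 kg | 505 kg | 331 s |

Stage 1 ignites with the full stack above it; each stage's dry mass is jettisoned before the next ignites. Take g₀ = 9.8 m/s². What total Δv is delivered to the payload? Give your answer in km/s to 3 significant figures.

Ignition mass of stage 1 = 58,200+4,110 + 6,210+505 + 2,210 = 71,235 kg.
Stage 1: m₀ = 71,235 kg, m_f = 71,235 − 58,200 = 13,035 kg; Δv = 415×9.8×ln(5.465) = 4067.0×1.6983 ≈ 6907 m/s.
Stage 2: m₀ = 8,925 kg, m_f = 8,925 − 6,210 = 2,715 kg; Δv = 331×9.8×ln(3.287) = 3243.8×1.1901 ≈ 3860 m/s.
Total Δv = 6907 + 3860 = 10767 m/s.

Δv ≈ 10.8 km/s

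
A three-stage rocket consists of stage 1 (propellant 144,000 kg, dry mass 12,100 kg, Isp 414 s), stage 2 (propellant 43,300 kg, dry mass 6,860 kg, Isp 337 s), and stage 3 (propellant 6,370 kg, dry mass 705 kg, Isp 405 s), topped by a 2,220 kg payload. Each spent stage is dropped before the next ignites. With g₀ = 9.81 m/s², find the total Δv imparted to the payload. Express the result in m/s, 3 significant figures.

Ignition mass of stage 1 = 144,000+12,100 + 43,300+6,860 + 6,370+705 + 2,220 = 215,555 kg.
Stage 1: m₀ = 215,555 kg, m_f = 215,555 − 144,000 = 71,555 kg; Δv = 414×9.81×ln(3.012) = 4061.3×1.1027 ≈ 4479 m/s.
Stage 2: m₀ = 59,455 kg, m_f = 59,455 − 43,300 = 16,155 kg; Δv = 337×9.81×ln(3.68) = 3306.0×1.3030 ≈ 4308 m/s.
Stage 3: m₀ = 9,295 kg, m_f = 9,295 − 6,370 = 2,925 kg; Δv = 405×9.81×ln(3.178) = 3973.1×1.1562 ≈ 4594 m/s.
Total Δv = 4479 + 4308 + 4594 = 13381 m/s.

Δv ≈ 13400 m/s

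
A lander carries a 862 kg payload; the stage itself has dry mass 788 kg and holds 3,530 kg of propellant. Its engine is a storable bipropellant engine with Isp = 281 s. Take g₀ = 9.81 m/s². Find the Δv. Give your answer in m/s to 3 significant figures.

v_e = Isp · g₀ = 281 × 9.81 = 2756.6 m/s.
m₀ = payload + dry + propellant = 862 + 788 + 3,530 = 5,180 kg.
m_f = payload + dry = 862 + 788 = 1,650 kg.
From the ideal rocket equation, Δv = v_e · ln(m₀/m_f) = 2756.6 × ln(3.139) = 2756.6 × 1.1440 ≈ 3153.6 m/s.

Δv ≈ 3150 m/s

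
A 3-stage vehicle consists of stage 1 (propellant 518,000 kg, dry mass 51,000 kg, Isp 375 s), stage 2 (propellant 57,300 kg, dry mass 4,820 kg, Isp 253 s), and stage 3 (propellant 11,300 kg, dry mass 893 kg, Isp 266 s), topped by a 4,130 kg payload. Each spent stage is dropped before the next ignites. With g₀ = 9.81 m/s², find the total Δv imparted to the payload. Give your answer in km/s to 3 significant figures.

Ignition mass of stage 1 = 518,000+51,000 + 57,300+4,820 + 11,300+893 + 4,130 = 647,443 kg.
Stage 1: m₀ = 647,443 kg, m_f = 647,443 − 518,000 = 129,443 kg; Δv = 375×9.81×ln(5.002) = 3678.8×1.6098 ≈ 5922 m/s.
Stage 2: m₀ = 78,443 kg, m_f = 78,443 − 57,300 = 21,143 kg; Δv = 253×9.81×ln(3.71) = 2481.9×1.3111 ≈ 3254 m/s.
Stage 3: m₀ = 16,323 kg, m_f = 16,323 − 11,300 = 5,023 kg; Δv = 266×9.81×ln(3.25) = 2609.5×1.1785 ≈ 3075 m/s.
Total Δv = 5922 + 3254 + 3075 = 12251 m/s.

Δv ≈ 12.3 km/s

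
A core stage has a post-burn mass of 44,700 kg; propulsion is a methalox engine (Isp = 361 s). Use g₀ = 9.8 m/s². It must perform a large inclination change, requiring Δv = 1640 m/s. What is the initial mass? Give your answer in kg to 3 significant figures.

initial mass ≈ 71100 kg

v_e = Isp · g₀ = 361 × 9.8 = 3537.8 m/s.
From the ideal rocket equation, m₀/m_f = exp(Δv / v_e) = exp(1640 / 3537.8) = exp(0.4636) = 1.5897.
m₀ = m_f × 1.5897 = 44,700 × 1.5897 = 71,059.6 kg.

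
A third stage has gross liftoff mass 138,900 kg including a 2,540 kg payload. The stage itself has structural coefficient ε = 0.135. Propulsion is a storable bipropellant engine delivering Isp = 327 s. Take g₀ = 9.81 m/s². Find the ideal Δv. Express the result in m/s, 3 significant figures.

Stage wet mass = m₀ − payload = 138,900 − 2,540 = 136,360 kg.
Stage dry mass = ε × stage wet mass = 0.135 × 136,360 = 18,408.6 kg.
Burnout mass m_f = stage dry + payload = 18,408.6 + 2,540 = 20,948.6 kg.
v_e = Isp · g₀ = 327 × 9.81 = 3207.9 m/s.
Δv = v_e · ln(138,900/20,948.6) = 3207.9 × ln(6.631) = 3207.9 × 1.8917 ≈ 6068 m/s.

Δv ≈ 6070 m/s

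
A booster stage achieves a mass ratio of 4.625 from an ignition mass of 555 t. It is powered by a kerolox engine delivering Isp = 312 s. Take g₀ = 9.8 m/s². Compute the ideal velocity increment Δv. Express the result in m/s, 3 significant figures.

Δv ≈ 4680 m/s

v_e = Isp · g₀ = 312 × 9.8 = 3057.6 m/s.
By the Tsiolkovsky rocket equation, Δv = v_e · ln(4.625) = 3057.6 × 1.5315 ≈ 4682.6 m/s.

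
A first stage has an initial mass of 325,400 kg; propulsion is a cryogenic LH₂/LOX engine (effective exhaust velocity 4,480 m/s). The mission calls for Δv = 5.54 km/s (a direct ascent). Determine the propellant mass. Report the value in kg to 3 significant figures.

Rocket equation: m₀/m_f = exp(Δv / v_e) = exp(5540 / 4480.0) = exp(1.2366) = 3.4439.
m_f = 325,400 / 3.4439 = 94,485.9 kg, so propellant = m₀ − m_f = 325,400 − 94,485.9 = 230,914.1 kg.

propellant mass ≈ 231000 kg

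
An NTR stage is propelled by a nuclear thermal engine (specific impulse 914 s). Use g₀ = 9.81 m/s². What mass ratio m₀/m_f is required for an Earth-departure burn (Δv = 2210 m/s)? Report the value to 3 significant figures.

mass ratio ≈ 1.28

v_e = Isp · g₀ = 914 × 9.81 = 8966.3 m/s.
Rocket equation: m₀/m_f = exp(Δv / v_e) = exp(2210 / 8966.3) = exp(0.2465) = 1.2795.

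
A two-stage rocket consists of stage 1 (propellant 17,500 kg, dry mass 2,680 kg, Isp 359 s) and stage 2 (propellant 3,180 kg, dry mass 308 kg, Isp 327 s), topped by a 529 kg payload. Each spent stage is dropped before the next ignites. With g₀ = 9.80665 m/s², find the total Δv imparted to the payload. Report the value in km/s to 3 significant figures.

Ignition mass of stage 1 = 17,500+2,680 + 3,180+308 + 529 = 24,197 kg.
Stage 1: m₀ = 24,197 kg, m_f = 24,197 − 17,500 = 6,697 kg; Δv = 359×9.80665×ln(3.613) = 3520.6×1.2846 ≈ 4522 m/s.
Stage 2: m₀ = 4,017 kg, m_f = 4,017 − 3,180 = 837 kg; Δv = 327×9.80665×ln(4.799) = 3206.8×1.5685 ≈ 5030 m/s.
Total Δv = 4522 + 5030 = 9552 m/s.

Δv ≈ 9.55 km/s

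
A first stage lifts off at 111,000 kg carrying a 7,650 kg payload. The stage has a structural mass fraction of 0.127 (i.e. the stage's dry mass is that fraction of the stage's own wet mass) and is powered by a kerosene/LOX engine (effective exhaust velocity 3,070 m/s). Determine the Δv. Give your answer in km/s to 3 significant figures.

Δv ≈ 5.14 km/s

Stage wet mass = m₀ − payload = 111,000 − 7,650 = 103,350 kg.
Stage dry mass = ε × stage wet mass = 0.127 × 103,350 = 13,125.5 kg.
Burnout mass m_f = stage dry + payload = 13,125.5 + 7,650 = 20,775.5 kg.
By the Tsiolkovsky rocket equation, Δv = v_e · ln(111,000/20,775.5) = 3070.0 × ln(5.343) = 3070.0 × 1.6758 ≈ 5145 m/s.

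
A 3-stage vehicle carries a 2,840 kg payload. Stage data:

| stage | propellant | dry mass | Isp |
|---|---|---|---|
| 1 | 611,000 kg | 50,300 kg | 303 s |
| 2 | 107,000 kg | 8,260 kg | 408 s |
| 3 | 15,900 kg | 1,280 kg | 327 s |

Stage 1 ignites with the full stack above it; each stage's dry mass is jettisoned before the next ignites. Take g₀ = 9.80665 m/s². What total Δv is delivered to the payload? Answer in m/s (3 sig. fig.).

Δv ≈ 15700 m/s

Ignition mass of stage 1 = 611,000+50,300 + 107,000+8,260 + 15,900+1,280 + 2,840 = 796,580 kg.
Stage 1: m₀ = 796,580 kg, m_f = 796,580 − 611,000 = 185,580 kg; Δv = 303×9.80665×ln(4.292) = 2971.4×1.4568 ≈ 4329 m/s.
Stage 2: m₀ = 135,280 kg, m_f = 135,280 − 107,000 = 28,280 kg; Δv = 408×9.80665×ln(4.784) = 4001.1×1.5652 ≈ 6263 m/s.
Stage 3: m₀ = 20,020 kg, m_f = 20,020 − 15,900 = 4,120 kg; Δv = 327×9.80665×ln(4.859) = 3206.8×1.5809 ≈ 5070 m/s.
Total Δv = 4329 + 6263 + 5070 = 15662 m/s.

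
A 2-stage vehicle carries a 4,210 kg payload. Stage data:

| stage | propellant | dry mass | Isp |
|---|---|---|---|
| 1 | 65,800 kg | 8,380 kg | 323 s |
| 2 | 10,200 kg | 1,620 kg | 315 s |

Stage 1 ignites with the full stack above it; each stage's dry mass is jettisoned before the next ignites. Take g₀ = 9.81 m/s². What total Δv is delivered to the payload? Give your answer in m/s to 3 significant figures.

Ignition mass of stage 1 = 65,800+8,380 + 10,200+1,620 + 4,210 = 90,210 kg.
Stage 1: m₀ = 90,210 kg, m_f = 90,210 − 65,800 = 24,410 kg; Δv = 323×9.81×ln(3.696) = 3168.6×1.3071 ≈ 4142 m/s.
Stage 2: m₀ = 16,030 kg, m_f = 16,030 − 10,200 = 5,830 kg; Δv = 315×9.81×ln(2.75) = 3090.2×1.0114 ≈ 3126 m/s.
Total Δv = 4142 + 3126 = 7268 m/s.

Δv ≈ 7270 m/s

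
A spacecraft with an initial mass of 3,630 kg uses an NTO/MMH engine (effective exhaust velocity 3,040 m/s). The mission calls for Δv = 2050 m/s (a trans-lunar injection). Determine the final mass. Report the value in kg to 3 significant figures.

From the ideal rocket equation, m₀/m_f = exp(Δv / v_e) = exp(2050 / 3040.0) = exp(0.6743) = 1.9627.
m_f = m₀ / 1.9627 = 3,630 / 1.9627 = 1,849.49 kg.

final mass ≈ 1850 kg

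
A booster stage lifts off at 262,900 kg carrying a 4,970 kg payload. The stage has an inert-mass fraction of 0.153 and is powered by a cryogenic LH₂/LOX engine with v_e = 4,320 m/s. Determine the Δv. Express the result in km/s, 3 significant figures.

Δv ≈ 7.68 km/s

Stage wet mass = m₀ − payload = 262,900 − 4,970 = 257,930 kg.
Stage dry mass = ε × stage wet mass = 0.153 × 257,930 = 39,463.3 kg.
Burnout mass m_f = stage dry + payload = 39,463.3 + 4,970 = 44,433.3 kg.
Δv = v_e · ln(262,900/44,433.3) = 4320.0 × ln(5.917) = 4320.0 × 1.7778 ≈ 7680 m/s.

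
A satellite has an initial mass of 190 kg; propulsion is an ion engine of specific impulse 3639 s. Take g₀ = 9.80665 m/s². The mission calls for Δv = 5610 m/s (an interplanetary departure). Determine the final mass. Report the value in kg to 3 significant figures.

v_e = Isp · g₀ = 3639 × 9.80665 = 35686.4 m/s.
From the ideal rocket equation, m₀/m_f = exp(Δv / v_e) = exp(5610 / 35686.4) = exp(0.1572) = 1.1702.
m_f = m₀ / 1.1702 = 190 / 1.1702 = 162.365 kg.

final mass ≈ 162 kg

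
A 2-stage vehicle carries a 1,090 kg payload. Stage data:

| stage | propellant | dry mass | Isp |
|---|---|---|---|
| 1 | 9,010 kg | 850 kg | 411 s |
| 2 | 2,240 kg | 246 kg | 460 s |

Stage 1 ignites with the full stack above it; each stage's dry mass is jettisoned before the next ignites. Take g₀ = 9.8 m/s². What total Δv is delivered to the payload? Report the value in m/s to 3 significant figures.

Ignition mass of stage 1 = 9,010+850 + 2,240+246 + 1,090 = 13,436 kg.
Stage 1: m₀ = 13,436 kg, m_f = 13,436 − 9,010 = 4,426 kg; Δv = 411×9.8×ln(3.036) = 4027.8×1.1104 ≈ 4473 m/s.
Stage 2: m₀ = 3,576 kg, m_f = 3,576 − 2,240 = 1,336 kg; Δv = 460×9.8×ln(2.677) = 4508.0×0.9846 ≈ 4438 m/s.
Total Δv = 4473 + 4438 = 8911 m/s.

Δv ≈ 8910 m/s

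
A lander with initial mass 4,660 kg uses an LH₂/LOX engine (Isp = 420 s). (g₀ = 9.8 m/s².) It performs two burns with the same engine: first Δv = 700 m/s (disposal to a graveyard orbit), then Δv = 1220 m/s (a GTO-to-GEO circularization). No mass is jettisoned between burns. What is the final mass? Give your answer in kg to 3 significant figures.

v_e = Isp · g₀ = 420 × 9.8 = 4116.0 m/s.
After the first burn: m = 4660 × exp(−700/4116.0) = 4660 × 0.84361 = 3,931.22 kg.
After the second burn: m = 3,931.22 × exp(−1220/4116.0) = 3,931.22 × 0.74349 = 2,922.82 kg.

final mass ≈ 2920 kg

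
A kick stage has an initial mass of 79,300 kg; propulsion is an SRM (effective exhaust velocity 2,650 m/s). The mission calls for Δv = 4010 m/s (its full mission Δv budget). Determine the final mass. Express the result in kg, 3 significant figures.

final mass ≈ 17500 kg

m₀/m_f = exp(Δv / v_e) = exp(4010 / 2650.0) = exp(1.5132) = 4.5413.
m_f = m₀ / 4.5413 = 79,300 / 4.5413 = 17,462 kg.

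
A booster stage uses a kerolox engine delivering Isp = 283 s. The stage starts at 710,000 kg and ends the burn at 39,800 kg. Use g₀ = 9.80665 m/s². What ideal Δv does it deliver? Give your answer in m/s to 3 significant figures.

v_e = Isp · g₀ = 283 × 9.80665 = 2775.3 m/s.
Δv = v_e · ln(m₀/m_f) = 2775.3 × ln(17.84) = 2775.3 × 2.8814 ≈ 7996.7 m/s.

Δv ≈ 8000 m/s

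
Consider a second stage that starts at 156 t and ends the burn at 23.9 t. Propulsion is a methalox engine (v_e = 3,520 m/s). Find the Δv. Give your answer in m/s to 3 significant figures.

Δv = v_e · ln(m₀/m_f) = 3520.0 × ln(6.527) = 3520.0 × 1.8760 ≈ 6603.4 m/s.

Δv ≈ 6600 m/s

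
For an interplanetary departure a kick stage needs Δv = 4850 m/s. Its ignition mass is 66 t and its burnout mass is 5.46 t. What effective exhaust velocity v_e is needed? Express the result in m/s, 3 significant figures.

v_e ≈ 1950 m/s

ln(m₀/m_f) = ln(66000/5460) = ln(12.09) = 2.4922.
v_e = Δv / ln(m₀/m_f) = 4850 / 2.4922 = 1946.1 m/s.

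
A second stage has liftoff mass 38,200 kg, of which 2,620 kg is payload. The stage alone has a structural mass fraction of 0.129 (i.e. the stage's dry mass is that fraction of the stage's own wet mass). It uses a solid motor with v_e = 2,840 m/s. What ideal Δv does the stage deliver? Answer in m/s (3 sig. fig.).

Δv ≈ 4740 m/s

Stage wet mass = m₀ − payload = 38,200 − 2,620 = 35,580 kg.
Stage dry mass = ε × stage wet mass = 0.129 × 35,580 = 4,589.82 kg.
Burnout mass m_f = stage dry + payload = 4,589.82 + 2,620 = 7,209.82 kg.
Δv = v_e · ln(38,200/7,209.82) = 2840.0 × ln(5.298) = 2840.0 × 1.6674 ≈ 4735 m/s.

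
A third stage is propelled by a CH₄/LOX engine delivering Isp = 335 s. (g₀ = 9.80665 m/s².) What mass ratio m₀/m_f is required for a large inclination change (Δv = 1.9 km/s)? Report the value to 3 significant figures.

mass ratio ≈ 1.78

v_e = Isp · g₀ = 335 × 9.80665 = 3285.2 m/s.
m₀/m_f = exp(Δv / v_e) = exp(1900 / 3285.2) = exp(0.5783) = 1.7831.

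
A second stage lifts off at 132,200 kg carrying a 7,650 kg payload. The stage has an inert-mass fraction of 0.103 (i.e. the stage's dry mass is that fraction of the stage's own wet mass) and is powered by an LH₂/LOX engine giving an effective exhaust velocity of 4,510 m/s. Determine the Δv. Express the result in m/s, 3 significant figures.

Stage wet mass = m₀ − payload = 132,200 − 7,650 = 124,550 kg.
Stage dry mass = ε × stage wet mass = 0.103 × 124,550 = 12,828.7 kg.
Burnout mass m_f = stage dry + payload = 12,828.7 + 7,650 = 20,478.7 kg.
Δv = v_e · ln(132,200/20,478.7) = 4510.0 × ln(6.455) = 4510.0 × 1.8649 ≈ 8411 m/s.

Δv ≈ 8410 m/s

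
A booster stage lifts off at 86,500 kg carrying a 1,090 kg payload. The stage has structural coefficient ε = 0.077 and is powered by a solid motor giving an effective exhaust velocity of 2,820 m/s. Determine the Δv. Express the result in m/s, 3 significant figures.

Δv ≈ 6830 m/s

Stage wet mass = m₀ − payload = 86,500 − 1,090 = 85,410 kg.
Stage dry mass = ε × stage wet mass = 0.077 × 85,410 = 6,576.57 kg.
Burnout mass m_f = stage dry + payload = 6,576.57 + 1,090 = 7,666.57 kg.
Δv = v_e · ln(86,500/7,666.57) = 2820.0 × ln(11.28) = 2820.0 × 2.4233 ≈ 6834 m/s.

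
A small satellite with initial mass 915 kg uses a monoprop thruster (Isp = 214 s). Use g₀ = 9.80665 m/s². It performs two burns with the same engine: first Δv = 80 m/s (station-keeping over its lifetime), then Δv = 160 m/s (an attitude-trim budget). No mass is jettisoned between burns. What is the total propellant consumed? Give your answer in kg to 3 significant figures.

total propellant consumed ≈ 98.9 kg

v_e = Isp · g₀ = 214 × 9.80665 = 2098.6 m/s.
After the first burn: m = 915 × exp(−80/2098.6) = 915 × 0.96260 = 880.779 kg.
After the second burn: m = 880.779 × exp(−160/2098.6) = 880.779 × 0.92659 = 816.121 kg.
Total propellant = m₀ − m_final = 915 − 816.121 = 98.879 kg.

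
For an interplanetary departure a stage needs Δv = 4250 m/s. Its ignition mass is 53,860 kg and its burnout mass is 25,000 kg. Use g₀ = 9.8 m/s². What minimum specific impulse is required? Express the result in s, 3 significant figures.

ln(m₀/m_f) = ln(53860/25000) = ln(2.154) = 0.7675.
Rocket equation: v_e = Δv / ln(m₀/m_f) = 4250 / 0.7675 = 5537.4 m/s.
Isp = v_e / g₀ = 5537.4 / 9.8 = 565.0 s.

Isp ≈ 565 s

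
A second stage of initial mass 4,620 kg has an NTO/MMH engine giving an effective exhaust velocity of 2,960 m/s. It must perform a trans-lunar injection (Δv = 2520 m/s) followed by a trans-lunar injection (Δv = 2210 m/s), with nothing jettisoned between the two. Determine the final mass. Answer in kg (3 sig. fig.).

final mass ≈ 935 kg

After the first burn: m = 4620 × exp(−2520/2960.0) = 4620 × 0.42684 = 1,972 kg.
After the second burn: m = 1,972 × exp(−2210/2960.0) = 1,972 × 0.47397 = 934.669 kg.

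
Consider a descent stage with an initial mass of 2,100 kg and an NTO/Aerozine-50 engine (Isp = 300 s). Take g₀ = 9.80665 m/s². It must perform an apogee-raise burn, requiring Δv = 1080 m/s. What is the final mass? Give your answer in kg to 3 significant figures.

v_e = Isp · g₀ = 300 × 9.80665 = 2942.0 m/s.
m₀/m_f = exp(Δv / v_e) = exp(1080 / 2942.0) = exp(0.3671) = 1.4435.
m_f = m₀ / 1.4435 = 2,100 / 1.4435 = 1,454.8 kg.

final mass ≈ 1450 kg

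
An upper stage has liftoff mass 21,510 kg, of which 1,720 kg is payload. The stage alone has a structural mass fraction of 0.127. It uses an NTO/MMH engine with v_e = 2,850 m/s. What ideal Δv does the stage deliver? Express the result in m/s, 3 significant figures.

Stage wet mass = m₀ − payload = 21,510 − 1,720 = 19,790 kg.
Stage dry mass = ε × stage wet mass = 0.127 × 19,790 = 2,513.33 kg.
Burnout mass m_f = stage dry + payload = 2,513.33 + 1,720 = 4,233.33 kg.
Δv = v_e · ln(21,510/4,233.33) = 2850.0 × ln(5.081) = 2850.0 × 1.6255 ≈ 4633 m/s.

Δv ≈ 4630 m/s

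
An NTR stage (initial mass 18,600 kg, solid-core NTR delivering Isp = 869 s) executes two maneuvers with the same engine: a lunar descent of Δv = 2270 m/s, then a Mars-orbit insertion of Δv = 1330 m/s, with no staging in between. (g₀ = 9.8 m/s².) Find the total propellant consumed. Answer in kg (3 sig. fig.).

total propellant consumed ≈ 6410 kg

v_e = Isp · g₀ = 869 × 9.8 = 8516.2 m/s.
After the first burn: m = 18600 × exp(−2270/8516.2) = 18600 × 0.76602 = 14,248 kg.
After the second burn: m = 14,248 × exp(−1330/8516.2) = 14,248 × 0.85541 = 12,187.9 kg.
Total propellant = m₀ − m_final = 18600 − 12,187.9 = 6,412.1 kg.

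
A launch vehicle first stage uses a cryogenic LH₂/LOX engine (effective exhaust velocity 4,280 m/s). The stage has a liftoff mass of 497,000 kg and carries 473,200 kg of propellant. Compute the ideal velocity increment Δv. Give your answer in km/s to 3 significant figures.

Δv ≈ 13.0 km/s

m_f = m₀ − m_prop = 497,000 − 473,200 = 23,800 kg.
Δv = v_e · ln(m₀/m_f) = 4280.0 × ln(20.88) = 4280.0 × 3.0389 ≈ 13006.5 m/s.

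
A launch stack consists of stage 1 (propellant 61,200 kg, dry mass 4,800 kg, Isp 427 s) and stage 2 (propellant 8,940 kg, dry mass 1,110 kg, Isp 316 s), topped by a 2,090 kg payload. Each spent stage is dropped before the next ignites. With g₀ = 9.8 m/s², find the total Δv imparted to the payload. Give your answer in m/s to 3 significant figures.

Ignition mass of stage 1 = 61,200+4,800 + 8,940+1,110 + 2,090 = 78,140 kg.
Stage 1: m₀ = 78,140 kg, m_f = 78,140 − 61,200 = 16,940 kg; Δv = 427×9.8×ln(4.613) = 4184.6×1.5288 ≈ 6398 m/s.
Stage 2: m₀ = 12,140 kg, m_f = 12,140 − 8,940 = 3,200 kg; Δv = 316×9.8×ln(3.794) = 3096.8×1.3334 ≈ 4129 m/s.
Total Δv = 6398 + 4129 = 10527 m/s.

Δv ≈ 10500 m/s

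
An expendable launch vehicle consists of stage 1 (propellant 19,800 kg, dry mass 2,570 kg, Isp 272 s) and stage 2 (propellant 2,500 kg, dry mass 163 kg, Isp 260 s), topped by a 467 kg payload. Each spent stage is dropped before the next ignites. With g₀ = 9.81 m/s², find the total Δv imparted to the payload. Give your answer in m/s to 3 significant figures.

Δv ≈ 8090 m/s

Ignition mass of stage 1 = 19,800+2,570 + 2,500+163 + 467 = 25,500 kg.
Stage 1: m₀ = 25,500 kg, m_f = 25,500 − 19,800 = 5,700 kg; Δv = 272×9.81×ln(4.474) = 2668.3×1.4982 ≈ 3998 m/s.
Stage 2: m₀ = 3,130 kg, m_f = 3,130 − 2,500 = 630 kg; Δv = 260×9.81×ln(4.968) = 2550.6×1.6031 ≈ 4089 m/s.
Total Δv = 3998 + 4089 = 8087 m/s.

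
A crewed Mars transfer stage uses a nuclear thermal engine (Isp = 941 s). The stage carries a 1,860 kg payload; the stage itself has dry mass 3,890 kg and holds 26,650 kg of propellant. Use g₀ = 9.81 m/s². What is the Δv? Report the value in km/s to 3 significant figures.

Δv ≈ 16.0 km/s

v_e = Isp · g₀ = 941 × 9.81 = 9231.2 m/s.
m₀ = payload + dry + propellant = 1,860 + 3,890 + 26,650 = 32,400 kg.
m_f = payload + dry = 1,860 + 3,890 = 5,750 kg.
Using Δv = v_e ln(m₀/m_f): Δv = v_e · ln(m₀/m_f) = 9231.2 × ln(5.635) = 9231.2 × 1.7290 ≈ 15960.4 m/s.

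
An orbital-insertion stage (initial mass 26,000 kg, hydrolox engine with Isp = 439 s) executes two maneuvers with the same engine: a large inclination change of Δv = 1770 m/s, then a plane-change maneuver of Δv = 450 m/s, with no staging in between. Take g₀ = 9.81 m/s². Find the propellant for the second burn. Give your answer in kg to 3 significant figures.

propellant for the second burn ≈ 1710 kg

v_e = Isp · g₀ = 439 × 9.81 = 4306.6 m/s.
After the first burn: m = 26000 × exp(−1770/4306.6) = 26000 × 0.66299 = 17,237.7 kg.
After the second burn: m = 17,237.7 × exp(−450/4306.6) = 17,237.7 × 0.90078 = 15,527.4 kg.
Second-burn propellant = 17,237.7 − 15,527.4 = 1,710.3 kg.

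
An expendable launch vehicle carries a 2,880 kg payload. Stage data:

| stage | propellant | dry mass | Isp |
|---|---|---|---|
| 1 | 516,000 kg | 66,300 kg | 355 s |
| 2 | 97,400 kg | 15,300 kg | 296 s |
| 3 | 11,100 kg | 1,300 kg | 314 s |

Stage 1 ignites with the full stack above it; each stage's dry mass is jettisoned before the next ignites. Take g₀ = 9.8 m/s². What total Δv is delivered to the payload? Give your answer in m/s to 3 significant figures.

Ignition mass of stage 1 = 516,000+66,300 + 97,400+15,300 + 11,100+1,300 + 2,880 = 710,280 kg.
Stage 1: m₀ = 710,280 kg, m_f = 710,280 − 516,000 = 194,280 kg; Δv = 355×9.8×ln(3.656) = 3479.0×1.2964 ≈ 4510 m/s.
Stage 2: m₀ = 127,980 kg, m_f = 127,980 − 97,400 = 30,580 kg; Δv = 296×9.8×ln(4.185) = 2900.8×1.4315 ≈ 4153 m/s.
Stage 3: m₀ = 15,280 kg, m_f = 15,280 − 11,100 = 4,180 kg; Δv = 314×9.8×ln(3.656) = 3077.2×1.2962 ≈ 3989 m/s.
Total Δv = 4510 + 4153 + 3989 = 12652 m/s.

Δv ≈ 12700 m/s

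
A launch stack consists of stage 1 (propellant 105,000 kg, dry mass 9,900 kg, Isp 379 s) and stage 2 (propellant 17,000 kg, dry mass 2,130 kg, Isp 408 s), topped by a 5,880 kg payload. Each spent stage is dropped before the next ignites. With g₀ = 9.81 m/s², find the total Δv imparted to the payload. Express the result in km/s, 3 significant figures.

Ignition mass of stage 1 = 105,000+9,900 + 17,000+2,130 + 5,880 = 139,910 kg.
Stage 1: m₀ = 139,910 kg, m_f = 139,910 − 105,000 = 34,910 kg; Δv = 379×9.81×ln(4.008) = 3718.0×1.3882 ≈ 5161 m/s.
Stage 2: m₀ = 25,010 kg, m_f = 25,010 − 17,000 = 8,010 kg; Δv = 408×9.81×ln(3.122) = 4002.5×1.1386 ≈ 4557 m/s.
Total Δv = 5161 + 4557 = 9718 m/s.

Δv ≈ 9.72 km/s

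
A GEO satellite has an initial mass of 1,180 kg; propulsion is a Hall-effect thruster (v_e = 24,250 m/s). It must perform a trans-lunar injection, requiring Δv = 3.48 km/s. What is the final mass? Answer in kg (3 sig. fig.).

final mass ≈ 1020 kg

m₀/m_f = exp(Δv / v_e) = exp(3480 / 24250.0) = exp(0.1435) = 1.1543.
m_f = m₀ / 1.1543 = 1,180 / 1.1543 = 1,022.26 kg.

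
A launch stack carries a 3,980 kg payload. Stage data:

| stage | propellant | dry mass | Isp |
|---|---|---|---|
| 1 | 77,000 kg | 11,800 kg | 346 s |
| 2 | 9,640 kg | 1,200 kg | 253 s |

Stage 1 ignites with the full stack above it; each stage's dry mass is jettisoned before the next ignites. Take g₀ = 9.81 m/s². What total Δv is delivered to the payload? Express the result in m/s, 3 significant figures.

Δv ≈ 7220 m/s

Ignition mass of stage 1 = 77,000+11,800 + 9,640+1,200 + 3,980 = 103,620 kg.
Stage 1: m₀ = 103,620 kg, m_f = 103,620 − 77,000 = 26,620 kg; Δv = 346×9.81×ln(3.893) = 3394.3×1.3591 ≈ 4613 m/s.
Stage 2: m₀ = 14,820 kg, m_f = 14,820 − 9,640 = 5,180 kg; Δv = 253×9.81×ln(2.861) = 2481.9×1.0512 ≈ 2609 m/s.
Total Δv = 4613 + 2609 = 7222 m/s.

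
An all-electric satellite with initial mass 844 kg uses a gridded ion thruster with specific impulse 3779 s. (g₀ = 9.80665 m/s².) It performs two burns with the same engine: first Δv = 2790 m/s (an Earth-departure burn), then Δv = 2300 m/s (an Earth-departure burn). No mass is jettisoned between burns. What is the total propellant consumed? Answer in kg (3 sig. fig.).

v_e = Isp · g₀ = 3779 × 9.80665 = 37059.3 m/s.
After the first burn: m = 844 × exp(−2790/37059.3) = 844 × 0.92748 = 782.793 kg.
After the second burn: m = 782.793 × exp(−2300/37059.3) = 782.793 × 0.93982 = 735.685 kg.
Total propellant = m₀ − m_final = 844 − 735.685 = 108.315 kg.

total propellant consumed ≈ 108 kg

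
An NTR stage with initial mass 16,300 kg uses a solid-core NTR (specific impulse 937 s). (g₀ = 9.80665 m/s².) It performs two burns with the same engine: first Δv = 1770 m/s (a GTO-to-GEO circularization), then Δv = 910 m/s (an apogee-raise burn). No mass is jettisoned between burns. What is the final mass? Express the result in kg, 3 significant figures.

v_e = Isp · g₀ = 937 × 9.80665 = 9188.8 m/s.
After the first burn: m = 16300 × exp(−1770/9188.8) = 16300 × 0.82479 = 13,444.1 kg.
After the second burn: m = 13,444.1 × exp(−910/9188.8) = 13,444.1 × 0.90571 = 12,176.5 kg.

final mass ≈ 12200 kg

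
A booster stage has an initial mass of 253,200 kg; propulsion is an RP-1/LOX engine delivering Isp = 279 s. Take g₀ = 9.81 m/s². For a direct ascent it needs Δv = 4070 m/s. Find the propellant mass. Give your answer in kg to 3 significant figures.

v_e = Isp · g₀ = 279 × 9.81 = 2737.0 m/s.
m₀/m_f = exp(Δv / v_e) = exp(4070 / 2737.0) = exp(1.4870) = 4.4240.
m_f = 253,200 / 4.4240 = 57,233.3 kg, so propellant = m₀ − m_f = 253,200 − 57,233.3 = 195,966.7 kg.

propellant mass ≈ 196000 kg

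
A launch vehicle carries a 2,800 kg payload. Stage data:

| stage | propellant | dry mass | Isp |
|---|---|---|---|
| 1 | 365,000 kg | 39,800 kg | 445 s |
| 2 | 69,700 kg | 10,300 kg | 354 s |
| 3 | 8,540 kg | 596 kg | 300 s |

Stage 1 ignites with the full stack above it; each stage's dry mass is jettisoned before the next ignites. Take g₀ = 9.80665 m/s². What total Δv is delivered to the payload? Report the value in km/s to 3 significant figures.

Δv ≈ 14.4 km/s

Ignition mass of stage 1 = 365,000+39,800 + 69,700+10,300 + 8,540+596 + 2,800 = 496,736 kg.
Stage 1: m₀ = 496,736 kg, m_f = 496,736 − 365,000 = 131,736 kg; Δv = 445×9.80665×ln(3.771) = 4364.0×1.3273 ≈ 5792 m/s.
Stage 2: m₀ = 91,936 kg, m_f = 91,936 − 69,700 = 22,236 kg; Δv = 354×9.80665×ln(4.135) = 3471.6×1.4194 ≈ 4927 m/s.
Stage 3: m₀ = 11,936 kg, m_f = 11,936 − 8,540 = 3,396 kg; Δv = 300×9.80665×ln(3.515) = 2942.0×1.2570 ≈ 3698 m/s.
Total Δv = 5792 + 4927 + 3698 = 14417 m/s.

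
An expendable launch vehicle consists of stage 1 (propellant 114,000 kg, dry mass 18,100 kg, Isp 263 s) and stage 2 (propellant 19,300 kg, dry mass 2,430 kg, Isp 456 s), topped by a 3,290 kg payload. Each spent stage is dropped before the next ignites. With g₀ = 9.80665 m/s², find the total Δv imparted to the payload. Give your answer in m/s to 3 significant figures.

Ignition mass of stage 1 = 114,000+18,100 + 19,300+2,430 + 3,290 = 157,120 kg.
Stage 1: m₀ = 157,120 kg, m_f = 157,120 − 114,000 = 43,120 kg; Δv = 263×9.80665×ln(3.644) = 2579.1×1.2930 ≈ 3335 m/s.
Stage 2: m₀ = 25,020 kg, m_f = 25,020 − 19,300 = 5,720 kg; Δv = 456×9.80665×ln(4.374) = 4471.8×1.4757 ≈ 6599 m/s.
Total Δv = 3335 + 6599 = 9934 m/s.

Δv ≈ 9930 m/s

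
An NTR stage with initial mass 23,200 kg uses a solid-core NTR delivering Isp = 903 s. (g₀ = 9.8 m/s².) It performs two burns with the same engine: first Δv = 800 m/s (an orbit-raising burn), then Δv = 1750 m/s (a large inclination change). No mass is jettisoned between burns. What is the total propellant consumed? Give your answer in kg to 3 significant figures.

v_e = Isp · g₀ = 903 × 9.8 = 8849.4 m/s.
After the first burn: m = 23200 × exp(−800/8849.4) = 23200 × 0.91356 = 21,194.6 kg.
After the second burn: m = 21,194.6 × exp(−1750/8849.4) = 21,194.6 × 0.82057 = 17,391.7 kg.
Total propellant = m₀ − m_final = 23200 − 17,391.7 = 5,808.3 kg.

total propellant consumed ≈ 5810 kg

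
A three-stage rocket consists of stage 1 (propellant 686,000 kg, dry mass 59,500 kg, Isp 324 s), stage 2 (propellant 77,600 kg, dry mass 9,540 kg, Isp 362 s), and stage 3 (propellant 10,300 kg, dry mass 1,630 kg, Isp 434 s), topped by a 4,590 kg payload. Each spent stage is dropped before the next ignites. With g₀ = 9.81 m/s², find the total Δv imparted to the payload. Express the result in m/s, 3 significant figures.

Ignition mass of stage 1 = 686,000+59,500 + 77,600+9,540 + 10,300+1,630 + 4,590 = 849,160 kg.
Stage 1: m₀ = 849,160 kg, m_f = 849,160 − 686,000 = 163,160 kg; Δv = 324×9.81×ln(5.204) = 3178.4×1.6495 ≈ 5243 m/s.
Stage 2: m₀ = 103,660 kg, m_f = 103,660 − 77,600 = 26,060 kg; Δv = 362×9.81×ln(3.978) = 3551.2×1.3807 ≈ 4903 m/s.
Stage 3: m₀ = 16,520 kg, m_f = 16,520 − 10,300 = 6,220 kg; Δv = 434×9.81×ln(2.656) = 4257.5×0.9768 ≈ 4159 m/s.
Total Δv = 5243 + 4903 + 4159 = 14305 m/s.

Δv ≈ 14300 m/s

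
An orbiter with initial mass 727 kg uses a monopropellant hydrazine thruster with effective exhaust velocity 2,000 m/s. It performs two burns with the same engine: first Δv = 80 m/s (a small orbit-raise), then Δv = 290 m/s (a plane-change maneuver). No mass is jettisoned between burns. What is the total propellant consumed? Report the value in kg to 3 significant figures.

After the first burn: m = 727 × exp(−80/2000.0) = 727 × 0.96079 = 698.494 kg.
After the second burn: m = 698.494 × exp(−290/2000.0) = 698.494 × 0.86502 = 604.211 kg.
Total propellant = m₀ − m_final = 727 − 604.211 = 122.789 kg.

total propellant consumed ≈ 123 kg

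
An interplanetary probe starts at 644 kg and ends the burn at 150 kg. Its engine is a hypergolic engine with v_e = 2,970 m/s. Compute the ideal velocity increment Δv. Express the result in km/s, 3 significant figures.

Δv = v_e · ln(m₀/m_f) = 2970.0 × ln(4.293) = 2970.0 × 1.4571 ≈ 4327.5 m/s.

Δv ≈ 4.33 km/s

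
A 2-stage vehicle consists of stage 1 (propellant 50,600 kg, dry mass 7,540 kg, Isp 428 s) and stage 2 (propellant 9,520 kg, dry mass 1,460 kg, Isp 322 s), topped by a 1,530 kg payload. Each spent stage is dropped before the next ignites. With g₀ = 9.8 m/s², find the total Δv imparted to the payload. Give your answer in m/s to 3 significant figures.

Δv ≈ 9800 m/s

Ignition mass of stage 1 = 50,600+7,540 + 9,520+1,460 + 1,530 = 70,650 kg.
Stage 1: m₀ = 70,650 kg, m_f = 70,650 − 50,600 = 20,050 kg; Δv = 428×9.8×ln(3.524) = 4194.4×1.2595 ≈ 5283 m/s.
Stage 2: m₀ = 12,510 kg, m_f = 12,510 − 9,520 = 2,990 kg; Δv = 322×9.8×ln(4.184) = 3155.6×1.4313 ≈ 4516 m/s.
Total Δv = 5283 + 4516 = 9799 m/s.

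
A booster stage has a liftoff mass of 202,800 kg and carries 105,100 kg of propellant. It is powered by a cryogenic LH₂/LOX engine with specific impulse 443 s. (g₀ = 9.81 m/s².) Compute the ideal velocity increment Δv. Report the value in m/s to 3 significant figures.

v_e = Isp · g₀ = 443 × 9.81 = 4345.8 m/s.
m_f = m₀ − m_prop = 202,800 − 105,100 = 97,700 kg.
From the ideal rocket equation, Δv = v_e · ln(m₀/m_f) = 4345.8 × ln(2.076) = 4345.8 × 0.7303 ≈ 3173.8 m/s.

Δv ≈ 3170 m/s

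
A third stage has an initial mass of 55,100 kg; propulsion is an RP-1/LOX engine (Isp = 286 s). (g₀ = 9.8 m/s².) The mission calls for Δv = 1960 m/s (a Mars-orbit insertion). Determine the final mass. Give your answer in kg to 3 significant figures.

final mass ≈ 27400 kg

v_e = Isp · g₀ = 286 × 9.8 = 2802.8 m/s.
m₀/m_f = exp(Δv / v_e) = exp(1960 / 2802.8) = exp(0.6993) = 2.0123.
m_f = m₀ / 2.0123 = 55,100 / 2.0123 = 27,381.6 kg.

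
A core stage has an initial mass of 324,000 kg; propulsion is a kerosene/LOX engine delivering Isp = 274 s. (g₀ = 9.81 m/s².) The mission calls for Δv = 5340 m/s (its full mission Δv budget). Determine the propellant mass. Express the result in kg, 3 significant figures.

propellant mass ≈ 280000 kg

v_e = Isp · g₀ = 274 × 9.81 = 2687.9 m/s.
From the ideal rocket equation, m₀/m_f = exp(Δv / v_e) = exp(5340 / 2687.9) = exp(1.9867) = 7.2911.
m_f = 324,000 / 7.2911 = 44,437.7 kg, so propellant = m₀ − m_f = 324,000 − 44,437.7 = 279,562.3 kg.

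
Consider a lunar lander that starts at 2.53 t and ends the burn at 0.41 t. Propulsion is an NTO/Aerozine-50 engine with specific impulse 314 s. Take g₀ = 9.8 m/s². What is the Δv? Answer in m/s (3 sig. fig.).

Δv ≈ 5600 m/s

v_e = Isp · g₀ = 314 × 9.8 = 3077.2 m/s.
From the ideal rocket equation, Δv = v_e · ln(m₀/m_f) = 3077.2 × ln(6.171) = 3077.2 × 1.8198 ≈ 5599.9 m/s.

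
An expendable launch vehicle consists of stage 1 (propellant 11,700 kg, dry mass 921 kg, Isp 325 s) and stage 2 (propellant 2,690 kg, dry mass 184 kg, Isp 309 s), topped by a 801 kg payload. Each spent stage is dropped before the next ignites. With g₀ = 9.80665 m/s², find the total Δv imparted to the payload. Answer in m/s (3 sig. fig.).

Ignition mass of stage 1 = 11,700+921 + 2,690+184 + 801 = 16,296 kg.
Stage 1: m₀ = 16,296 kg, m_f = 16,296 − 11,700 = 4,596 kg; Δv = 325×9.80665×ln(3.546) = 3187.2×1.2657 ≈ 4034 m/s.
Stage 2: m₀ = 3,675 kg, m_f = 3,675 − 2,690 = 985 kg; Δv = 309×9.80665×ln(3.731) = 3030.3×1.3167 ≈ 3990 m/s.
Total Δv = 4034 + 3990 = 8024 m/s.

Δv ≈ 8020 m/s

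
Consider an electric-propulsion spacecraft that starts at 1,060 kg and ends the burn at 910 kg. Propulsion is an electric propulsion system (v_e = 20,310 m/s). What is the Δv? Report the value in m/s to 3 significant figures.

From the ideal rocket equation, Δv = v_e · ln(m₀/m_f) = 20310.0 × ln(1.165) = 20310.0 × 0.1526 ≈ 3098.9 m/s.

Δv ≈ 3100 m/s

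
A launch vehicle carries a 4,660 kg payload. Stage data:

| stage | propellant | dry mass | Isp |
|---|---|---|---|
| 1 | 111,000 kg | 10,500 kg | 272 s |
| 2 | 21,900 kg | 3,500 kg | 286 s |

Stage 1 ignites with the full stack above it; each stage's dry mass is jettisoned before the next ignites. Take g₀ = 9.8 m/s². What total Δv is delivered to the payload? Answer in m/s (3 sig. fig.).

Ignition mass of stage 1 = 111,000+10,500 + 21,900+3,500 + 4,660 = 151,560 kg.
Stage 1: m₀ = 151,560 kg, m_f = 151,560 − 111,000 = 40,560 kg; Δv = 272×9.8×ln(3.737) = 2665.6×1.3182 ≈ 3514 m/s.
Stage 2: m₀ = 30,060 kg, m_f = 30,060 − 21,900 = 8,160 kg; Δv = 286×9.8×ln(3.684) = 2802.8×1.3040 ≈ 3655 m/s.
Total Δv = 3514 + 3655 = 7169 m/s.

Δv ≈ 7170 m/s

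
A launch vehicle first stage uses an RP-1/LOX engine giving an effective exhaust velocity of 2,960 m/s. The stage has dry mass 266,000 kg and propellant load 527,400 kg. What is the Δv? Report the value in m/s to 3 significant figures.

Δv ≈ 3230 m/s

m₀ = m_dry + m_prop = 266,000 + 527,400 = 793,400 kg.
Rocket equation: Δv = v_e · ln(m₀/m_f) = 2960.0 × ln(2.983) = 2960.0 × 1.0928 ≈ 3234.8 m/s.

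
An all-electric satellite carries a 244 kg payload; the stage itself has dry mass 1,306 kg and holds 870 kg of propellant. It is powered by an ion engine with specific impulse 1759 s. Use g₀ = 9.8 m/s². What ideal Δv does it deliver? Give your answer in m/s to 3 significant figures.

v_e = Isp · g₀ = 1759 × 9.8 = 17238.2 m/s.
m₀ = payload + dry + propellant = 244 + 1,306 + 870 = 2,420 kg.
m_f = payload + dry = 244 + 1,306 = 1,550 kg.
Rocket equation: Δv = v_e · ln(m₀/m_f) = 17238.2 × ln(1.561) = 17238.2 × 0.4455 ≈ 7679.8 m/s.

Δv ≈ 7680 m/s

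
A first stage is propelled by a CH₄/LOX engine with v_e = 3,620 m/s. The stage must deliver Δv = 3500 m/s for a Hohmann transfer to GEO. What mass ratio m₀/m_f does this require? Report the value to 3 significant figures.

mass ratio ≈ 2.63

m₀/m_f = exp(Δv / v_e) = exp(3500 / 3620.0) = exp(0.9669) = 2.6297.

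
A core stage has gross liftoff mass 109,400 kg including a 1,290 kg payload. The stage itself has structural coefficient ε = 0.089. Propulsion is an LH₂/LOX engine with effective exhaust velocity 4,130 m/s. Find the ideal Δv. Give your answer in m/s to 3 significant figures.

Δv ≈ 9520 m/s

Stage wet mass = m₀ − payload = 109,400 − 1,290 = 108,110 kg.
Stage dry mass = ε × stage wet mass = 0.089 × 108,110 = 9,621.79 kg.
Burnout mass m_f = stage dry + payload = 9,621.79 + 1,290 = 10,911.79 kg.
Δv = v_e · ln(109,400/10,911.79) = 4130.0 × ln(10.03) = 4130.0 × 2.3052 ≈ 9520 m/s.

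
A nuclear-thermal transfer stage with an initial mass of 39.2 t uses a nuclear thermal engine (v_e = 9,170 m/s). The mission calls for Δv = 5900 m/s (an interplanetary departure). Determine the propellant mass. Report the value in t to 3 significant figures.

propellant mass ≈ 18.6 t

m₀/m_f = exp(Δv / v_e) = exp(5900 / 9170.0) = exp(0.6434) = 1.9029.
m_f = 39.2 / 1.9029 = 20.6001 t, so propellant = m₀ − m_f = 39.2 − 20.6001 = 18.5999 t.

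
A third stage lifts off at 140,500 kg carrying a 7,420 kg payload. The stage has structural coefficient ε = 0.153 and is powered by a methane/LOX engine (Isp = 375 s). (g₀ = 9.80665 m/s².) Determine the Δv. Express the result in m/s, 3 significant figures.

Stage wet mass = m₀ − payload = 140,500 − 7,420 = 133,080 kg.
Stage dry mass = ε × stage wet mass = 0.153 × 133,080 = 20,361.2 kg.
Burnout mass m_f = stage dry + payload = 20,361.2 + 7,420 = 27,781.2 kg.
v_e = Isp · g₀ = 375 × 9.80665 = 3677.5 m/s.
Rocket equation: Δv = v_e · ln(140,500/27,781.2) = 3677.5 × ln(5.057) = 3677.5 × 1.6208 ≈ 5961 m/s.

Δv ≈ 5960 m/s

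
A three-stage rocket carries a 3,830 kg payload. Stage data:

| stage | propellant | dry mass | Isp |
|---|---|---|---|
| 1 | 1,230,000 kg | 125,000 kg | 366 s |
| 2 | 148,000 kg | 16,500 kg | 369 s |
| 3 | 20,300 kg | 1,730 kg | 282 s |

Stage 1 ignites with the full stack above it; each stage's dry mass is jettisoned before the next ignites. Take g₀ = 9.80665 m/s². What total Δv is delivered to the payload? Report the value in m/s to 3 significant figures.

Ignition mass of stage 1 = 1,230,000+125,000 + 148,000+16,500 + 20,300+1,730 + 3,830 = 1,545,360 kg.
Stage 1: m₀ = 1,545,360 kg, m_f = 1,545,360 − 1,230,000 = 315,360 kg; Δv = 366×9.80665×ln(4.9) = 3589.2×1.5893 ≈ 5704 m/s.
Stage 2: m₀ = 190,360 kg, m_f = 190,360 − 148,000 = 42,360 kg; Δv = 369×9.80665×ln(4.494) = 3618.7×1.5027 ≈ 5438 m/s.
Stage 3: m₀ = 25,860 kg, m_f = 25,860 − 20,300 = 5,560 kg; Δv = 282×9.80665×ln(4.651) = 2765.5×1.5371 ≈ 4251 m/s.
Total Δv = 5704 + 5438 + 4251 = 15393 m/s.

Δv ≈ 15400 m/s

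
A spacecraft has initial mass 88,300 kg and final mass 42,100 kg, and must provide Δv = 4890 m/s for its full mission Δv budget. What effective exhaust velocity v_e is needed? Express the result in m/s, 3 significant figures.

ln(m₀/m_f) = ln(88300/42100) = ln(2.097) = 0.7407.
v_e = Δv / ln(m₀/m_f) = 4890 / 0.7407 = 6601.9 m/s.

v_e ≈ 6600 m/s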